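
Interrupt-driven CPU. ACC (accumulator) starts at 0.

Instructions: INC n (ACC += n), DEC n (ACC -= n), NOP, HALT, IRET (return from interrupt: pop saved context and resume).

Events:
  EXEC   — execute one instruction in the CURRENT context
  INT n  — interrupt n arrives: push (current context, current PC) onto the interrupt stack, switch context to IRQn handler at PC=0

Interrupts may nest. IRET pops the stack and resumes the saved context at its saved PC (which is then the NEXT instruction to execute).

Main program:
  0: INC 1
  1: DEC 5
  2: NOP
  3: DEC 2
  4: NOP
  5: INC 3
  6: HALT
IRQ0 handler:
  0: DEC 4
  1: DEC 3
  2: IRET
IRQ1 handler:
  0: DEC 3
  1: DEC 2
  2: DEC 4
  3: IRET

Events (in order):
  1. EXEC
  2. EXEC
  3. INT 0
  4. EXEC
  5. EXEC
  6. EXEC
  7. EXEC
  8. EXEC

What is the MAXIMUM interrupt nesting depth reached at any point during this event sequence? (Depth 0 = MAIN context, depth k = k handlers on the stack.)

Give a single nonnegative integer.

Event 1 (EXEC): [MAIN] PC=0: INC 1 -> ACC=1 [depth=0]
Event 2 (EXEC): [MAIN] PC=1: DEC 5 -> ACC=-4 [depth=0]
Event 3 (INT 0): INT 0 arrives: push (MAIN, PC=2), enter IRQ0 at PC=0 (depth now 1) [depth=1]
Event 4 (EXEC): [IRQ0] PC=0: DEC 4 -> ACC=-8 [depth=1]
Event 5 (EXEC): [IRQ0] PC=1: DEC 3 -> ACC=-11 [depth=1]
Event 6 (EXEC): [IRQ0] PC=2: IRET -> resume MAIN at PC=2 (depth now 0) [depth=0]
Event 7 (EXEC): [MAIN] PC=2: NOP [depth=0]
Event 8 (EXEC): [MAIN] PC=3: DEC 2 -> ACC=-13 [depth=0]
Max depth observed: 1

Answer: 1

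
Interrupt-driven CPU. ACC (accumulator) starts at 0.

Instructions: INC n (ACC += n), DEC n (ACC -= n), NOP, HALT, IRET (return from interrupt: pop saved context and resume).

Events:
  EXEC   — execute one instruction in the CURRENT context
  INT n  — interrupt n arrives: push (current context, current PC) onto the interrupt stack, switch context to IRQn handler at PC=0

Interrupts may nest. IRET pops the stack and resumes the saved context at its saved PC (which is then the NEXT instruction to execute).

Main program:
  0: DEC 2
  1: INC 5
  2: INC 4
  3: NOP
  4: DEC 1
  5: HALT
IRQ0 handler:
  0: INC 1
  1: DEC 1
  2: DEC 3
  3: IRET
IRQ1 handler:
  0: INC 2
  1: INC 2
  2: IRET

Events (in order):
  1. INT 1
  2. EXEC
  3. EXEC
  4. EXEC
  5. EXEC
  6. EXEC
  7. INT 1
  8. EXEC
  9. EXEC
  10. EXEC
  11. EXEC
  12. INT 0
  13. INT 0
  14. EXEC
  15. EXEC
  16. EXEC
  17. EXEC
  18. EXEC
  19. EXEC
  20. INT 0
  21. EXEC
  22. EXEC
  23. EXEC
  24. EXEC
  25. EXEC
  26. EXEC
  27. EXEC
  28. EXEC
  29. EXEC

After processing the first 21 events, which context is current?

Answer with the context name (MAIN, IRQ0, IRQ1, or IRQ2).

Answer: IRQ0

Derivation:
Event 1 (INT 1): INT 1 arrives: push (MAIN, PC=0), enter IRQ1 at PC=0 (depth now 1)
Event 2 (EXEC): [IRQ1] PC=0: INC 2 -> ACC=2
Event 3 (EXEC): [IRQ1] PC=1: INC 2 -> ACC=4
Event 4 (EXEC): [IRQ1] PC=2: IRET -> resume MAIN at PC=0 (depth now 0)
Event 5 (EXEC): [MAIN] PC=0: DEC 2 -> ACC=2
Event 6 (EXEC): [MAIN] PC=1: INC 5 -> ACC=7
Event 7 (INT 1): INT 1 arrives: push (MAIN, PC=2), enter IRQ1 at PC=0 (depth now 1)
Event 8 (EXEC): [IRQ1] PC=0: INC 2 -> ACC=9
Event 9 (EXEC): [IRQ1] PC=1: INC 2 -> ACC=11
Event 10 (EXEC): [IRQ1] PC=2: IRET -> resume MAIN at PC=2 (depth now 0)
Event 11 (EXEC): [MAIN] PC=2: INC 4 -> ACC=15
Event 12 (INT 0): INT 0 arrives: push (MAIN, PC=3), enter IRQ0 at PC=0 (depth now 1)
Event 13 (INT 0): INT 0 arrives: push (IRQ0, PC=0), enter IRQ0 at PC=0 (depth now 2)
Event 14 (EXEC): [IRQ0] PC=0: INC 1 -> ACC=16
Event 15 (EXEC): [IRQ0] PC=1: DEC 1 -> ACC=15
Event 16 (EXEC): [IRQ0] PC=2: DEC 3 -> ACC=12
Event 17 (EXEC): [IRQ0] PC=3: IRET -> resume IRQ0 at PC=0 (depth now 1)
Event 18 (EXEC): [IRQ0] PC=0: INC 1 -> ACC=13
Event 19 (EXEC): [IRQ0] PC=1: DEC 1 -> ACC=12
Event 20 (INT 0): INT 0 arrives: push (IRQ0, PC=2), enter IRQ0 at PC=0 (depth now 2)
Event 21 (EXEC): [IRQ0] PC=0: INC 1 -> ACC=13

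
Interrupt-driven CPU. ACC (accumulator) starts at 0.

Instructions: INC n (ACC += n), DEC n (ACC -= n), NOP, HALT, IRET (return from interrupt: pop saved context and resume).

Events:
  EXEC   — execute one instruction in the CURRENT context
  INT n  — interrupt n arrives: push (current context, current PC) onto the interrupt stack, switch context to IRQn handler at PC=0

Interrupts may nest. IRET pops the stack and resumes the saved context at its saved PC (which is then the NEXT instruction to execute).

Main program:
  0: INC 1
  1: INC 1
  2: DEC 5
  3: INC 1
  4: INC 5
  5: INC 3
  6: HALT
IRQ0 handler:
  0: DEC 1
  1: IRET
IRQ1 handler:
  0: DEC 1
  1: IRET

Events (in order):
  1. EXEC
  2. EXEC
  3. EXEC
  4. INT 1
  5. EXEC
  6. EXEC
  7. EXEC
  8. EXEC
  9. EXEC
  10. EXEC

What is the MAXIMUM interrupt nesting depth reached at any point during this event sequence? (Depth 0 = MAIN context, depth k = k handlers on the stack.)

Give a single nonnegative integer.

Event 1 (EXEC): [MAIN] PC=0: INC 1 -> ACC=1 [depth=0]
Event 2 (EXEC): [MAIN] PC=1: INC 1 -> ACC=2 [depth=0]
Event 3 (EXEC): [MAIN] PC=2: DEC 5 -> ACC=-3 [depth=0]
Event 4 (INT 1): INT 1 arrives: push (MAIN, PC=3), enter IRQ1 at PC=0 (depth now 1) [depth=1]
Event 5 (EXEC): [IRQ1] PC=0: DEC 1 -> ACC=-4 [depth=1]
Event 6 (EXEC): [IRQ1] PC=1: IRET -> resume MAIN at PC=3 (depth now 0) [depth=0]
Event 7 (EXEC): [MAIN] PC=3: INC 1 -> ACC=-3 [depth=0]
Event 8 (EXEC): [MAIN] PC=4: INC 5 -> ACC=2 [depth=0]
Event 9 (EXEC): [MAIN] PC=5: INC 3 -> ACC=5 [depth=0]
Event 10 (EXEC): [MAIN] PC=6: HALT [depth=0]
Max depth observed: 1

Answer: 1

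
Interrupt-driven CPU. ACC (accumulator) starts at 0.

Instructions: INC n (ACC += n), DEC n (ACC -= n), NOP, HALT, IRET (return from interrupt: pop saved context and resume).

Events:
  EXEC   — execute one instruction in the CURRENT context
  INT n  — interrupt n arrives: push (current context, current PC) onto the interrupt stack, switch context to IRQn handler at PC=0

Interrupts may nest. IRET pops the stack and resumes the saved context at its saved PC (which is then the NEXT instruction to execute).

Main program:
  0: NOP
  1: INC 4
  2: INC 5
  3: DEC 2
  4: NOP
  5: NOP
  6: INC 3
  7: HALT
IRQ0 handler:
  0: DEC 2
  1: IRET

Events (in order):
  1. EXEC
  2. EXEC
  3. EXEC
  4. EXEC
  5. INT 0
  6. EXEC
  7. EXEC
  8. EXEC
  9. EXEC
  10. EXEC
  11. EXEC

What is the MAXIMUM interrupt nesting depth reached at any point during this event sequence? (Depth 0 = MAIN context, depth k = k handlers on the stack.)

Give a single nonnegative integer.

Answer: 1

Derivation:
Event 1 (EXEC): [MAIN] PC=0: NOP [depth=0]
Event 2 (EXEC): [MAIN] PC=1: INC 4 -> ACC=4 [depth=0]
Event 3 (EXEC): [MAIN] PC=2: INC 5 -> ACC=9 [depth=0]
Event 4 (EXEC): [MAIN] PC=3: DEC 2 -> ACC=7 [depth=0]
Event 5 (INT 0): INT 0 arrives: push (MAIN, PC=4), enter IRQ0 at PC=0 (depth now 1) [depth=1]
Event 6 (EXEC): [IRQ0] PC=0: DEC 2 -> ACC=5 [depth=1]
Event 7 (EXEC): [IRQ0] PC=1: IRET -> resume MAIN at PC=4 (depth now 0) [depth=0]
Event 8 (EXEC): [MAIN] PC=4: NOP [depth=0]
Event 9 (EXEC): [MAIN] PC=5: NOP [depth=0]
Event 10 (EXEC): [MAIN] PC=6: INC 3 -> ACC=8 [depth=0]
Event 11 (EXEC): [MAIN] PC=7: HALT [depth=0]
Max depth observed: 1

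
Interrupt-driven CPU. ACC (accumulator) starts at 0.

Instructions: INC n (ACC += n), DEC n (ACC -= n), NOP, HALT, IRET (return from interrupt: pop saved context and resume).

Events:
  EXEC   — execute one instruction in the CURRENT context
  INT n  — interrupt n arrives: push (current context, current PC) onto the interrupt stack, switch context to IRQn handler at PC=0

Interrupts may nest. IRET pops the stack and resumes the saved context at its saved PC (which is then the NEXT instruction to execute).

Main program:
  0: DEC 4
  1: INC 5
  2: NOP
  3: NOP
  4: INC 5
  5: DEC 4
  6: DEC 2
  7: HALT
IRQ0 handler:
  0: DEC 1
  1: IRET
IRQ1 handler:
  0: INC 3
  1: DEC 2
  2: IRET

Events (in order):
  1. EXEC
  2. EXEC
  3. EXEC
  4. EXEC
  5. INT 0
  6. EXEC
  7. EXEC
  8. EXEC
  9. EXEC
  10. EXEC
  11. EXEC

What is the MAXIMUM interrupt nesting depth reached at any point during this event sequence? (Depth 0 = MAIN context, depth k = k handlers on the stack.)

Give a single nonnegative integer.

Answer: 1

Derivation:
Event 1 (EXEC): [MAIN] PC=0: DEC 4 -> ACC=-4 [depth=0]
Event 2 (EXEC): [MAIN] PC=1: INC 5 -> ACC=1 [depth=0]
Event 3 (EXEC): [MAIN] PC=2: NOP [depth=0]
Event 4 (EXEC): [MAIN] PC=3: NOP [depth=0]
Event 5 (INT 0): INT 0 arrives: push (MAIN, PC=4), enter IRQ0 at PC=0 (depth now 1) [depth=1]
Event 6 (EXEC): [IRQ0] PC=0: DEC 1 -> ACC=0 [depth=1]
Event 7 (EXEC): [IRQ0] PC=1: IRET -> resume MAIN at PC=4 (depth now 0) [depth=0]
Event 8 (EXEC): [MAIN] PC=4: INC 5 -> ACC=5 [depth=0]
Event 9 (EXEC): [MAIN] PC=5: DEC 4 -> ACC=1 [depth=0]
Event 10 (EXEC): [MAIN] PC=6: DEC 2 -> ACC=-1 [depth=0]
Event 11 (EXEC): [MAIN] PC=7: HALT [depth=0]
Max depth observed: 1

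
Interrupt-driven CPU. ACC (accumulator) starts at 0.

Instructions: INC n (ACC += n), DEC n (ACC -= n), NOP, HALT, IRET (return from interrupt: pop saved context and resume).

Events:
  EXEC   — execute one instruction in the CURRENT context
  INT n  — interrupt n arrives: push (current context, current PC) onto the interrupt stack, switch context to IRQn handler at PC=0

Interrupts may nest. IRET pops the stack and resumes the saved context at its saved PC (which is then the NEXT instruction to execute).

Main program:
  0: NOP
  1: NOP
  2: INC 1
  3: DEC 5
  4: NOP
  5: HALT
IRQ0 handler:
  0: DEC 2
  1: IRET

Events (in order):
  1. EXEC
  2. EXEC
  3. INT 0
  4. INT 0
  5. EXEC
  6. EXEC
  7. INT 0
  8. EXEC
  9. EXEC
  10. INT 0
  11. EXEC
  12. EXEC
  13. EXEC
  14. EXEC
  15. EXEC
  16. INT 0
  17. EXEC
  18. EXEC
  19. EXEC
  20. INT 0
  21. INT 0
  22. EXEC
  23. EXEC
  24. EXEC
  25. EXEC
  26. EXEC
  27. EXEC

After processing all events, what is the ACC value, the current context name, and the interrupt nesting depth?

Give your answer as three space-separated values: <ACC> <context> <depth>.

Answer: -18 MAIN 0

Derivation:
Event 1 (EXEC): [MAIN] PC=0: NOP
Event 2 (EXEC): [MAIN] PC=1: NOP
Event 3 (INT 0): INT 0 arrives: push (MAIN, PC=2), enter IRQ0 at PC=0 (depth now 1)
Event 4 (INT 0): INT 0 arrives: push (IRQ0, PC=0), enter IRQ0 at PC=0 (depth now 2)
Event 5 (EXEC): [IRQ0] PC=0: DEC 2 -> ACC=-2
Event 6 (EXEC): [IRQ0] PC=1: IRET -> resume IRQ0 at PC=0 (depth now 1)
Event 7 (INT 0): INT 0 arrives: push (IRQ0, PC=0), enter IRQ0 at PC=0 (depth now 2)
Event 8 (EXEC): [IRQ0] PC=0: DEC 2 -> ACC=-4
Event 9 (EXEC): [IRQ0] PC=1: IRET -> resume IRQ0 at PC=0 (depth now 1)
Event 10 (INT 0): INT 0 arrives: push (IRQ0, PC=0), enter IRQ0 at PC=0 (depth now 2)
Event 11 (EXEC): [IRQ0] PC=0: DEC 2 -> ACC=-6
Event 12 (EXEC): [IRQ0] PC=1: IRET -> resume IRQ0 at PC=0 (depth now 1)
Event 13 (EXEC): [IRQ0] PC=0: DEC 2 -> ACC=-8
Event 14 (EXEC): [IRQ0] PC=1: IRET -> resume MAIN at PC=2 (depth now 0)
Event 15 (EXEC): [MAIN] PC=2: INC 1 -> ACC=-7
Event 16 (INT 0): INT 0 arrives: push (MAIN, PC=3), enter IRQ0 at PC=0 (depth now 1)
Event 17 (EXEC): [IRQ0] PC=0: DEC 2 -> ACC=-9
Event 18 (EXEC): [IRQ0] PC=1: IRET -> resume MAIN at PC=3 (depth now 0)
Event 19 (EXEC): [MAIN] PC=3: DEC 5 -> ACC=-14
Event 20 (INT 0): INT 0 arrives: push (MAIN, PC=4), enter IRQ0 at PC=0 (depth now 1)
Event 21 (INT 0): INT 0 arrives: push (IRQ0, PC=0), enter IRQ0 at PC=0 (depth now 2)
Event 22 (EXEC): [IRQ0] PC=0: DEC 2 -> ACC=-16
Event 23 (EXEC): [IRQ0] PC=1: IRET -> resume IRQ0 at PC=0 (depth now 1)
Event 24 (EXEC): [IRQ0] PC=0: DEC 2 -> ACC=-18
Event 25 (EXEC): [IRQ0] PC=1: IRET -> resume MAIN at PC=4 (depth now 0)
Event 26 (EXEC): [MAIN] PC=4: NOP
Event 27 (EXEC): [MAIN] PC=5: HALT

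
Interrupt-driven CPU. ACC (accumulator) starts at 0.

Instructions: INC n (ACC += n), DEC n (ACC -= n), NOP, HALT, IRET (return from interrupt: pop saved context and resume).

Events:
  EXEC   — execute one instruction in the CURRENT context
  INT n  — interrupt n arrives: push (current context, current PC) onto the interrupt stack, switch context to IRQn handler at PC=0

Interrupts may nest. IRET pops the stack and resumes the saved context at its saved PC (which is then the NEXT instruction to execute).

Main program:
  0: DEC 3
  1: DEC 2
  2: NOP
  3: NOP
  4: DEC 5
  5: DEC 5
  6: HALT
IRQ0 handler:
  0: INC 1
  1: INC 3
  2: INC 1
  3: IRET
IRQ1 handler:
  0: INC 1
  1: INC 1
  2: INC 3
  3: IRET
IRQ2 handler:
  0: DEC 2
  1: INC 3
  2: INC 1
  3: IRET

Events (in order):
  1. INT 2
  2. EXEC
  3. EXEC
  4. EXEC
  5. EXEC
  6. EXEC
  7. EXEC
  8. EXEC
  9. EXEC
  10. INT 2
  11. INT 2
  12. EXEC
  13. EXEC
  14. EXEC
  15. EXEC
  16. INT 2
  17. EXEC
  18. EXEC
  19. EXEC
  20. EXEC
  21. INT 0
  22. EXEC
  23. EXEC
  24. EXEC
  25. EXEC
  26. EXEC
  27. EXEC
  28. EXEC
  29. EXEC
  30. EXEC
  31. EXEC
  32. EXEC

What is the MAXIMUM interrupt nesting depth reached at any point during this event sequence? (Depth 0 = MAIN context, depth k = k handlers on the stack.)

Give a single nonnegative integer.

Answer: 2

Derivation:
Event 1 (INT 2): INT 2 arrives: push (MAIN, PC=0), enter IRQ2 at PC=0 (depth now 1) [depth=1]
Event 2 (EXEC): [IRQ2] PC=0: DEC 2 -> ACC=-2 [depth=1]
Event 3 (EXEC): [IRQ2] PC=1: INC 3 -> ACC=1 [depth=1]
Event 4 (EXEC): [IRQ2] PC=2: INC 1 -> ACC=2 [depth=1]
Event 5 (EXEC): [IRQ2] PC=3: IRET -> resume MAIN at PC=0 (depth now 0) [depth=0]
Event 6 (EXEC): [MAIN] PC=0: DEC 3 -> ACC=-1 [depth=0]
Event 7 (EXEC): [MAIN] PC=1: DEC 2 -> ACC=-3 [depth=0]
Event 8 (EXEC): [MAIN] PC=2: NOP [depth=0]
Event 9 (EXEC): [MAIN] PC=3: NOP [depth=0]
Event 10 (INT 2): INT 2 arrives: push (MAIN, PC=4), enter IRQ2 at PC=0 (depth now 1) [depth=1]
Event 11 (INT 2): INT 2 arrives: push (IRQ2, PC=0), enter IRQ2 at PC=0 (depth now 2) [depth=2]
Event 12 (EXEC): [IRQ2] PC=0: DEC 2 -> ACC=-5 [depth=2]
Event 13 (EXEC): [IRQ2] PC=1: INC 3 -> ACC=-2 [depth=2]
Event 14 (EXEC): [IRQ2] PC=2: INC 1 -> ACC=-1 [depth=2]
Event 15 (EXEC): [IRQ2] PC=3: IRET -> resume IRQ2 at PC=0 (depth now 1) [depth=1]
Event 16 (INT 2): INT 2 arrives: push (IRQ2, PC=0), enter IRQ2 at PC=0 (depth now 2) [depth=2]
Event 17 (EXEC): [IRQ2] PC=0: DEC 2 -> ACC=-3 [depth=2]
Event 18 (EXEC): [IRQ2] PC=1: INC 3 -> ACC=0 [depth=2]
Event 19 (EXEC): [IRQ2] PC=2: INC 1 -> ACC=1 [depth=2]
Event 20 (EXEC): [IRQ2] PC=3: IRET -> resume IRQ2 at PC=0 (depth now 1) [depth=1]
Event 21 (INT 0): INT 0 arrives: push (IRQ2, PC=0), enter IRQ0 at PC=0 (depth now 2) [depth=2]
Event 22 (EXEC): [IRQ0] PC=0: INC 1 -> ACC=2 [depth=2]
Event 23 (EXEC): [IRQ0] PC=1: INC 3 -> ACC=5 [depth=2]
Event 24 (EXEC): [IRQ0] PC=2: INC 1 -> ACC=6 [depth=2]
Event 25 (EXEC): [IRQ0] PC=3: IRET -> resume IRQ2 at PC=0 (depth now 1) [depth=1]
Event 26 (EXEC): [IRQ2] PC=0: DEC 2 -> ACC=4 [depth=1]
Event 27 (EXEC): [IRQ2] PC=1: INC 3 -> ACC=7 [depth=1]
Event 28 (EXEC): [IRQ2] PC=2: INC 1 -> ACC=8 [depth=1]
Event 29 (EXEC): [IRQ2] PC=3: IRET -> resume MAIN at PC=4 (depth now 0) [depth=0]
Event 30 (EXEC): [MAIN] PC=4: DEC 5 -> ACC=3 [depth=0]
Event 31 (EXEC): [MAIN] PC=5: DEC 5 -> ACC=-2 [depth=0]
Event 32 (EXEC): [MAIN] PC=6: HALT [depth=0]
Max depth observed: 2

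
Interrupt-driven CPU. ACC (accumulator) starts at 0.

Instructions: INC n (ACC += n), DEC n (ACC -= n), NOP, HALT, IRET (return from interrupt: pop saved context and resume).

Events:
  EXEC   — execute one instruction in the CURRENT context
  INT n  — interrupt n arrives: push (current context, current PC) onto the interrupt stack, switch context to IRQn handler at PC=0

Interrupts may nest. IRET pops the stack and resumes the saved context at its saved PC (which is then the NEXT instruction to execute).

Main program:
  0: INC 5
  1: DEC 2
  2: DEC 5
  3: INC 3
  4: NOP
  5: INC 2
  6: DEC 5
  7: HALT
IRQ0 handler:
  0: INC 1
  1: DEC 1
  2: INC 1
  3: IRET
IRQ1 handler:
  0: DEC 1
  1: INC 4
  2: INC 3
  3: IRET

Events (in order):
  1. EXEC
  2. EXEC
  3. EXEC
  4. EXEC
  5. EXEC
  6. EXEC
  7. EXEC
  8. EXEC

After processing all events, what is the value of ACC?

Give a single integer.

Answer: -2

Derivation:
Event 1 (EXEC): [MAIN] PC=0: INC 5 -> ACC=5
Event 2 (EXEC): [MAIN] PC=1: DEC 2 -> ACC=3
Event 3 (EXEC): [MAIN] PC=2: DEC 5 -> ACC=-2
Event 4 (EXEC): [MAIN] PC=3: INC 3 -> ACC=1
Event 5 (EXEC): [MAIN] PC=4: NOP
Event 6 (EXEC): [MAIN] PC=5: INC 2 -> ACC=3
Event 7 (EXEC): [MAIN] PC=6: DEC 5 -> ACC=-2
Event 8 (EXEC): [MAIN] PC=7: HALT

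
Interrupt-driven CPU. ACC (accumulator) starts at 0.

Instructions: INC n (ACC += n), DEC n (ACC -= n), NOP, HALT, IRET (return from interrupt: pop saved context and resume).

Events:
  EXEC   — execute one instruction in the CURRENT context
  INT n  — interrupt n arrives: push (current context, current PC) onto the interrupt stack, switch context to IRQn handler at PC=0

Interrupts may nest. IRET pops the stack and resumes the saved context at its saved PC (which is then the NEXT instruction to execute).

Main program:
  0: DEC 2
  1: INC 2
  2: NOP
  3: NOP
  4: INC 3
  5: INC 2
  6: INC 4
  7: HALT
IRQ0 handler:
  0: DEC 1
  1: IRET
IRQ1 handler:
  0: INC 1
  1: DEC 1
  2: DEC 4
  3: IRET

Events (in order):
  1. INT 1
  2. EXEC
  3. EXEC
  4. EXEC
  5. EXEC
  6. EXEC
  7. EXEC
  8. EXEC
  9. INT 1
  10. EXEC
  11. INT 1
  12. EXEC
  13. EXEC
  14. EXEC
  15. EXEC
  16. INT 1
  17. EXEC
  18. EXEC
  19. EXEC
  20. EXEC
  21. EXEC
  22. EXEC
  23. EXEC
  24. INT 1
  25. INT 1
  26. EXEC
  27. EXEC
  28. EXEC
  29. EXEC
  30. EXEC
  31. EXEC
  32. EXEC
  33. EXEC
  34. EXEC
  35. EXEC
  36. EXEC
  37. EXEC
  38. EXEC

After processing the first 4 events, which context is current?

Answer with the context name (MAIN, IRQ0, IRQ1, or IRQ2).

Answer: IRQ1

Derivation:
Event 1 (INT 1): INT 1 arrives: push (MAIN, PC=0), enter IRQ1 at PC=0 (depth now 1)
Event 2 (EXEC): [IRQ1] PC=0: INC 1 -> ACC=1
Event 3 (EXEC): [IRQ1] PC=1: DEC 1 -> ACC=0
Event 4 (EXEC): [IRQ1] PC=2: DEC 4 -> ACC=-4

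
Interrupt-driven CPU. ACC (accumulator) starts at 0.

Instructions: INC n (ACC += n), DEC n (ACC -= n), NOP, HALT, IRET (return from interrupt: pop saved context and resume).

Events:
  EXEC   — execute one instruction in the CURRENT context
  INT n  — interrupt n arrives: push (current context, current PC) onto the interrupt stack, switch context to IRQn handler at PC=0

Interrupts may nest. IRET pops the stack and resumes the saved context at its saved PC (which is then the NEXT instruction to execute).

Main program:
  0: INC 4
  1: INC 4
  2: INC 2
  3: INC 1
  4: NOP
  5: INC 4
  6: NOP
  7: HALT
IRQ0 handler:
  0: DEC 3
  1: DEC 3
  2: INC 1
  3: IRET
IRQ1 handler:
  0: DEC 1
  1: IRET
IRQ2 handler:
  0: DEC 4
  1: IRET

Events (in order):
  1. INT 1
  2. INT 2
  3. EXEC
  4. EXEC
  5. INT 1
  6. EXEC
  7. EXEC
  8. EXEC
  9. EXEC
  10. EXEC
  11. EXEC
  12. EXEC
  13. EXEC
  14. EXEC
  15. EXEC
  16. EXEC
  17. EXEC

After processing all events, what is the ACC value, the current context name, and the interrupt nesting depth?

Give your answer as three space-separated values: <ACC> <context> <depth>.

Event 1 (INT 1): INT 1 arrives: push (MAIN, PC=0), enter IRQ1 at PC=0 (depth now 1)
Event 2 (INT 2): INT 2 arrives: push (IRQ1, PC=0), enter IRQ2 at PC=0 (depth now 2)
Event 3 (EXEC): [IRQ2] PC=0: DEC 4 -> ACC=-4
Event 4 (EXEC): [IRQ2] PC=1: IRET -> resume IRQ1 at PC=0 (depth now 1)
Event 5 (INT 1): INT 1 arrives: push (IRQ1, PC=0), enter IRQ1 at PC=0 (depth now 2)
Event 6 (EXEC): [IRQ1] PC=0: DEC 1 -> ACC=-5
Event 7 (EXEC): [IRQ1] PC=1: IRET -> resume IRQ1 at PC=0 (depth now 1)
Event 8 (EXEC): [IRQ1] PC=0: DEC 1 -> ACC=-6
Event 9 (EXEC): [IRQ1] PC=1: IRET -> resume MAIN at PC=0 (depth now 0)
Event 10 (EXEC): [MAIN] PC=0: INC 4 -> ACC=-2
Event 11 (EXEC): [MAIN] PC=1: INC 4 -> ACC=2
Event 12 (EXEC): [MAIN] PC=2: INC 2 -> ACC=4
Event 13 (EXEC): [MAIN] PC=3: INC 1 -> ACC=5
Event 14 (EXEC): [MAIN] PC=4: NOP
Event 15 (EXEC): [MAIN] PC=5: INC 4 -> ACC=9
Event 16 (EXEC): [MAIN] PC=6: NOP
Event 17 (EXEC): [MAIN] PC=7: HALT

Answer: 9 MAIN 0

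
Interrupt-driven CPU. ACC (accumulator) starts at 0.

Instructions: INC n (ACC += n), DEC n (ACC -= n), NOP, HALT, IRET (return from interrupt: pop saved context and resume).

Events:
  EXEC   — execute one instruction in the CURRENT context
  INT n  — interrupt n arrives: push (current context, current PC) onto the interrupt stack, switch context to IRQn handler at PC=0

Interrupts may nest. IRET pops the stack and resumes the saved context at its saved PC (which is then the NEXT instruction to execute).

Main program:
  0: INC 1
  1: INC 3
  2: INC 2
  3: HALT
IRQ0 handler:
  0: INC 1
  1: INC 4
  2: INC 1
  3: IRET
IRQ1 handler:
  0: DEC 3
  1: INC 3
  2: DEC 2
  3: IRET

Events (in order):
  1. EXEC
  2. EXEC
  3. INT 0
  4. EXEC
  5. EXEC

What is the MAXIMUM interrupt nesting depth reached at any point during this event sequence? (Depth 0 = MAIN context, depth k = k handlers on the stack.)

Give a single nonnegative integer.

Event 1 (EXEC): [MAIN] PC=0: INC 1 -> ACC=1 [depth=0]
Event 2 (EXEC): [MAIN] PC=1: INC 3 -> ACC=4 [depth=0]
Event 3 (INT 0): INT 0 arrives: push (MAIN, PC=2), enter IRQ0 at PC=0 (depth now 1) [depth=1]
Event 4 (EXEC): [IRQ0] PC=0: INC 1 -> ACC=5 [depth=1]
Event 5 (EXEC): [IRQ0] PC=1: INC 4 -> ACC=9 [depth=1]
Max depth observed: 1

Answer: 1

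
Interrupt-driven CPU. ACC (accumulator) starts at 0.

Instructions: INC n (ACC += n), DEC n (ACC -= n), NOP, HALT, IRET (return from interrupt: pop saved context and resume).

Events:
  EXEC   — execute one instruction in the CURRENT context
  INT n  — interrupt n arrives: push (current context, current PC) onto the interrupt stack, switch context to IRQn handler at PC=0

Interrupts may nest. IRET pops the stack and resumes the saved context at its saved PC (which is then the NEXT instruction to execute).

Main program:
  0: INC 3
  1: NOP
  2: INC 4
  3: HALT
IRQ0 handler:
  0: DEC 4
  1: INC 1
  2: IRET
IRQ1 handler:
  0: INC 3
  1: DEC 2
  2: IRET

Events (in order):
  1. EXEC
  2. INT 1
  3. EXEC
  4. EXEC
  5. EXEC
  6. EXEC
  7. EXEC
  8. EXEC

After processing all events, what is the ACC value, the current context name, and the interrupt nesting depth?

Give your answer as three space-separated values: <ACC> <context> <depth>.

Answer: 8 MAIN 0

Derivation:
Event 1 (EXEC): [MAIN] PC=0: INC 3 -> ACC=3
Event 2 (INT 1): INT 1 arrives: push (MAIN, PC=1), enter IRQ1 at PC=0 (depth now 1)
Event 3 (EXEC): [IRQ1] PC=0: INC 3 -> ACC=6
Event 4 (EXEC): [IRQ1] PC=1: DEC 2 -> ACC=4
Event 5 (EXEC): [IRQ1] PC=2: IRET -> resume MAIN at PC=1 (depth now 0)
Event 6 (EXEC): [MAIN] PC=1: NOP
Event 7 (EXEC): [MAIN] PC=2: INC 4 -> ACC=8
Event 8 (EXEC): [MAIN] PC=3: HALT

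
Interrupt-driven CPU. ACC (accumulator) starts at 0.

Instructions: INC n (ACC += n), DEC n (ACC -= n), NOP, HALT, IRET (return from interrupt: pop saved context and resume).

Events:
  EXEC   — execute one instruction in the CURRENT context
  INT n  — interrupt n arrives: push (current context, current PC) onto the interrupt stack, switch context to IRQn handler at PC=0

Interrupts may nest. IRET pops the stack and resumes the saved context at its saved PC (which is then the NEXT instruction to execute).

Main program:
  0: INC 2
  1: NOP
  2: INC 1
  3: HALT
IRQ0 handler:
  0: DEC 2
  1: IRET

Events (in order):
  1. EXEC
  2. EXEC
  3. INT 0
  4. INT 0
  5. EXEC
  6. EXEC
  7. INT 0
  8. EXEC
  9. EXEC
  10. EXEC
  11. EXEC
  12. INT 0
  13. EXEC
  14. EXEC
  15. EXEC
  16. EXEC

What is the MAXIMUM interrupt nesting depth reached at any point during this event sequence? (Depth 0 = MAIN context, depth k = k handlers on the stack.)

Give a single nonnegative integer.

Answer: 2

Derivation:
Event 1 (EXEC): [MAIN] PC=0: INC 2 -> ACC=2 [depth=0]
Event 2 (EXEC): [MAIN] PC=1: NOP [depth=0]
Event 3 (INT 0): INT 0 arrives: push (MAIN, PC=2), enter IRQ0 at PC=0 (depth now 1) [depth=1]
Event 4 (INT 0): INT 0 arrives: push (IRQ0, PC=0), enter IRQ0 at PC=0 (depth now 2) [depth=2]
Event 5 (EXEC): [IRQ0] PC=0: DEC 2 -> ACC=0 [depth=2]
Event 6 (EXEC): [IRQ0] PC=1: IRET -> resume IRQ0 at PC=0 (depth now 1) [depth=1]
Event 7 (INT 0): INT 0 arrives: push (IRQ0, PC=0), enter IRQ0 at PC=0 (depth now 2) [depth=2]
Event 8 (EXEC): [IRQ0] PC=0: DEC 2 -> ACC=-2 [depth=2]
Event 9 (EXEC): [IRQ0] PC=1: IRET -> resume IRQ0 at PC=0 (depth now 1) [depth=1]
Event 10 (EXEC): [IRQ0] PC=0: DEC 2 -> ACC=-4 [depth=1]
Event 11 (EXEC): [IRQ0] PC=1: IRET -> resume MAIN at PC=2 (depth now 0) [depth=0]
Event 12 (INT 0): INT 0 arrives: push (MAIN, PC=2), enter IRQ0 at PC=0 (depth now 1) [depth=1]
Event 13 (EXEC): [IRQ0] PC=0: DEC 2 -> ACC=-6 [depth=1]
Event 14 (EXEC): [IRQ0] PC=1: IRET -> resume MAIN at PC=2 (depth now 0) [depth=0]
Event 15 (EXEC): [MAIN] PC=2: INC 1 -> ACC=-5 [depth=0]
Event 16 (EXEC): [MAIN] PC=3: HALT [depth=0]
Max depth observed: 2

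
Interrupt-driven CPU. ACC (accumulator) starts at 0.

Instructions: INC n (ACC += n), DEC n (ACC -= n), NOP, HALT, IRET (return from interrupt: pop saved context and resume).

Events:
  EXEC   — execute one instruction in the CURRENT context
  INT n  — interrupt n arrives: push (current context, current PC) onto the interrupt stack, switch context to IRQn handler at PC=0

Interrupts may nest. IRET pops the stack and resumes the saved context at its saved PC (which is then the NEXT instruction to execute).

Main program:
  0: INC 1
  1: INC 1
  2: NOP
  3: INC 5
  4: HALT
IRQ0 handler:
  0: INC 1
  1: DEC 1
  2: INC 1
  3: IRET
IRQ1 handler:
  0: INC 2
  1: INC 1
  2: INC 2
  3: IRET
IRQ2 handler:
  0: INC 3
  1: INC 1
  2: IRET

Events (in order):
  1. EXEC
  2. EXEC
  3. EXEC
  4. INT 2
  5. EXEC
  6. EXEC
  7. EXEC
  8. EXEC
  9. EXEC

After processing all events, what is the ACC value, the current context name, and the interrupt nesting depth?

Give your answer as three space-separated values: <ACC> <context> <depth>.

Event 1 (EXEC): [MAIN] PC=0: INC 1 -> ACC=1
Event 2 (EXEC): [MAIN] PC=1: INC 1 -> ACC=2
Event 3 (EXEC): [MAIN] PC=2: NOP
Event 4 (INT 2): INT 2 arrives: push (MAIN, PC=3), enter IRQ2 at PC=0 (depth now 1)
Event 5 (EXEC): [IRQ2] PC=0: INC 3 -> ACC=5
Event 6 (EXEC): [IRQ2] PC=1: INC 1 -> ACC=6
Event 7 (EXEC): [IRQ2] PC=2: IRET -> resume MAIN at PC=3 (depth now 0)
Event 8 (EXEC): [MAIN] PC=3: INC 5 -> ACC=11
Event 9 (EXEC): [MAIN] PC=4: HALT

Answer: 11 MAIN 0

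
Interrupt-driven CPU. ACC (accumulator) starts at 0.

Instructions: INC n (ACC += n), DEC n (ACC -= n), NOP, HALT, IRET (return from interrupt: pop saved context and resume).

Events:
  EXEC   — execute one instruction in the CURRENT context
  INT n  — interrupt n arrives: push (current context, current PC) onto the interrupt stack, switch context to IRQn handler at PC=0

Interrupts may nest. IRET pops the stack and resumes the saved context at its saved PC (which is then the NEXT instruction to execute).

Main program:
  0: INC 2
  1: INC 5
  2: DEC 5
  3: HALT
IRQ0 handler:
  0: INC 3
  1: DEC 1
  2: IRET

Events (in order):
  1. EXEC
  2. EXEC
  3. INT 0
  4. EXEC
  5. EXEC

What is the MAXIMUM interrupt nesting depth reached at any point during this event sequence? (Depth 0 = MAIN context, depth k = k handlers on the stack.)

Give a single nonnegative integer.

Answer: 1

Derivation:
Event 1 (EXEC): [MAIN] PC=0: INC 2 -> ACC=2 [depth=0]
Event 2 (EXEC): [MAIN] PC=1: INC 5 -> ACC=7 [depth=0]
Event 3 (INT 0): INT 0 arrives: push (MAIN, PC=2), enter IRQ0 at PC=0 (depth now 1) [depth=1]
Event 4 (EXEC): [IRQ0] PC=0: INC 3 -> ACC=10 [depth=1]
Event 5 (EXEC): [IRQ0] PC=1: DEC 1 -> ACC=9 [depth=1]
Max depth observed: 1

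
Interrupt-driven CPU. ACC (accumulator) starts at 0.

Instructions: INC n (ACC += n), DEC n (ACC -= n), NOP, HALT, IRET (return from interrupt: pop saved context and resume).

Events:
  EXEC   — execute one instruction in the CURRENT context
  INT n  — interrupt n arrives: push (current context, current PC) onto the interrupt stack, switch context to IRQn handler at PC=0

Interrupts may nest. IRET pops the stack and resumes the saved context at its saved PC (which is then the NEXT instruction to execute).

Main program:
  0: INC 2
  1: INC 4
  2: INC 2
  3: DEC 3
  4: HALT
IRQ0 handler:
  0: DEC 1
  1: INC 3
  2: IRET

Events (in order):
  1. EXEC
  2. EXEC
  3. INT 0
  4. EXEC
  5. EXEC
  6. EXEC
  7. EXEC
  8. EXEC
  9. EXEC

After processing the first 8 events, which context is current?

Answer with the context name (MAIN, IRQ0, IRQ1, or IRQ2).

Answer: MAIN

Derivation:
Event 1 (EXEC): [MAIN] PC=0: INC 2 -> ACC=2
Event 2 (EXEC): [MAIN] PC=1: INC 4 -> ACC=6
Event 3 (INT 0): INT 0 arrives: push (MAIN, PC=2), enter IRQ0 at PC=0 (depth now 1)
Event 4 (EXEC): [IRQ0] PC=0: DEC 1 -> ACC=5
Event 5 (EXEC): [IRQ0] PC=1: INC 3 -> ACC=8
Event 6 (EXEC): [IRQ0] PC=2: IRET -> resume MAIN at PC=2 (depth now 0)
Event 7 (EXEC): [MAIN] PC=2: INC 2 -> ACC=10
Event 8 (EXEC): [MAIN] PC=3: DEC 3 -> ACC=7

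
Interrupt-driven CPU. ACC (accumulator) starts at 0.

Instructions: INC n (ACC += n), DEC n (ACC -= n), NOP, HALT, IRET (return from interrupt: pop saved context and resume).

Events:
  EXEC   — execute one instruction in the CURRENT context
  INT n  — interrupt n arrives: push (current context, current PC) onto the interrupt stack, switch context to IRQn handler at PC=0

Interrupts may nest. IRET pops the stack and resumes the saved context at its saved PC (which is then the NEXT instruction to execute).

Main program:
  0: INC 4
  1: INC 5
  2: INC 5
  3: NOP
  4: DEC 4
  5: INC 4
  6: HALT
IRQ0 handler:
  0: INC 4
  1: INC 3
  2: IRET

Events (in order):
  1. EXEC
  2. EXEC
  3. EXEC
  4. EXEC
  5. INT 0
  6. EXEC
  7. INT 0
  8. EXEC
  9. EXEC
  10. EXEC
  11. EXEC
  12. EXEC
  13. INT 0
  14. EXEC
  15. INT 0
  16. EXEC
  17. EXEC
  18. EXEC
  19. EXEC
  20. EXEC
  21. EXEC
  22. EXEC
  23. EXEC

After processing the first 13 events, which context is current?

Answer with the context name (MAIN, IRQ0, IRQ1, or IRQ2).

Event 1 (EXEC): [MAIN] PC=0: INC 4 -> ACC=4
Event 2 (EXEC): [MAIN] PC=1: INC 5 -> ACC=9
Event 3 (EXEC): [MAIN] PC=2: INC 5 -> ACC=14
Event 4 (EXEC): [MAIN] PC=3: NOP
Event 5 (INT 0): INT 0 arrives: push (MAIN, PC=4), enter IRQ0 at PC=0 (depth now 1)
Event 6 (EXEC): [IRQ0] PC=0: INC 4 -> ACC=18
Event 7 (INT 0): INT 0 arrives: push (IRQ0, PC=1), enter IRQ0 at PC=0 (depth now 2)
Event 8 (EXEC): [IRQ0] PC=0: INC 4 -> ACC=22
Event 9 (EXEC): [IRQ0] PC=1: INC 3 -> ACC=25
Event 10 (EXEC): [IRQ0] PC=2: IRET -> resume IRQ0 at PC=1 (depth now 1)
Event 11 (EXEC): [IRQ0] PC=1: INC 3 -> ACC=28
Event 12 (EXEC): [IRQ0] PC=2: IRET -> resume MAIN at PC=4 (depth now 0)
Event 13 (INT 0): INT 0 arrives: push (MAIN, PC=4), enter IRQ0 at PC=0 (depth now 1)

Answer: IRQ0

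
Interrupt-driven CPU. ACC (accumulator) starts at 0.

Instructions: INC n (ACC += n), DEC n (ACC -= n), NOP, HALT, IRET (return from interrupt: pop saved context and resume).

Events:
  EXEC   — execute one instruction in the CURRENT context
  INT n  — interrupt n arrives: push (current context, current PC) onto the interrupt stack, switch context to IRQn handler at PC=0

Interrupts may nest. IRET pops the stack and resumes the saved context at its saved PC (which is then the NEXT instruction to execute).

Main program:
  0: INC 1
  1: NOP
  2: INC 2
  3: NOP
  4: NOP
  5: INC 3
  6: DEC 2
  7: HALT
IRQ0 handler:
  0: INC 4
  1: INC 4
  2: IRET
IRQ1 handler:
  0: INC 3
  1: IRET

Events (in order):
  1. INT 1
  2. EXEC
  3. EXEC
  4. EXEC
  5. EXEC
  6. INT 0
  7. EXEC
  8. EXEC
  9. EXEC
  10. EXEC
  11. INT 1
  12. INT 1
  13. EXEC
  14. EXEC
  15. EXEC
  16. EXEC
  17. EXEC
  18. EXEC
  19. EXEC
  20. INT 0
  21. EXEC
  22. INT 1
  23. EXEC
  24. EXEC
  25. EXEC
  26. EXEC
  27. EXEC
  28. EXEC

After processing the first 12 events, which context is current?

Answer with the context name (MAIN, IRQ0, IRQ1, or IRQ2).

Event 1 (INT 1): INT 1 arrives: push (MAIN, PC=0), enter IRQ1 at PC=0 (depth now 1)
Event 2 (EXEC): [IRQ1] PC=0: INC 3 -> ACC=3
Event 3 (EXEC): [IRQ1] PC=1: IRET -> resume MAIN at PC=0 (depth now 0)
Event 4 (EXEC): [MAIN] PC=0: INC 1 -> ACC=4
Event 5 (EXEC): [MAIN] PC=1: NOP
Event 6 (INT 0): INT 0 arrives: push (MAIN, PC=2), enter IRQ0 at PC=0 (depth now 1)
Event 7 (EXEC): [IRQ0] PC=0: INC 4 -> ACC=8
Event 8 (EXEC): [IRQ0] PC=1: INC 4 -> ACC=12
Event 9 (EXEC): [IRQ0] PC=2: IRET -> resume MAIN at PC=2 (depth now 0)
Event 10 (EXEC): [MAIN] PC=2: INC 2 -> ACC=14
Event 11 (INT 1): INT 1 arrives: push (MAIN, PC=3), enter IRQ1 at PC=0 (depth now 1)
Event 12 (INT 1): INT 1 arrives: push (IRQ1, PC=0), enter IRQ1 at PC=0 (depth now 2)

Answer: IRQ1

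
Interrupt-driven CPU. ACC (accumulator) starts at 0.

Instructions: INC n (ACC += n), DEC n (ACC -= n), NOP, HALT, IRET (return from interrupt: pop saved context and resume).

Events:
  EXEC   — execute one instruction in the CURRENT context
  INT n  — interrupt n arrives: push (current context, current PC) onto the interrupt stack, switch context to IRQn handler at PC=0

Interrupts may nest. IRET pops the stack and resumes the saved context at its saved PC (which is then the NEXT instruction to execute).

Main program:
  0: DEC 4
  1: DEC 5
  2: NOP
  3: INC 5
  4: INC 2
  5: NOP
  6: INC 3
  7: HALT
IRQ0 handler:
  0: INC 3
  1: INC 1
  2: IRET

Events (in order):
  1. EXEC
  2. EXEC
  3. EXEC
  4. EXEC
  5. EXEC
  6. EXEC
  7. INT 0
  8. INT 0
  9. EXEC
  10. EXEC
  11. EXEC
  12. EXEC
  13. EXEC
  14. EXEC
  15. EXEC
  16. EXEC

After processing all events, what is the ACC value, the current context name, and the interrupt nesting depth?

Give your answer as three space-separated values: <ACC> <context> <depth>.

Answer: 9 MAIN 0

Derivation:
Event 1 (EXEC): [MAIN] PC=0: DEC 4 -> ACC=-4
Event 2 (EXEC): [MAIN] PC=1: DEC 5 -> ACC=-9
Event 3 (EXEC): [MAIN] PC=2: NOP
Event 4 (EXEC): [MAIN] PC=3: INC 5 -> ACC=-4
Event 5 (EXEC): [MAIN] PC=4: INC 2 -> ACC=-2
Event 6 (EXEC): [MAIN] PC=5: NOP
Event 7 (INT 0): INT 0 arrives: push (MAIN, PC=6), enter IRQ0 at PC=0 (depth now 1)
Event 8 (INT 0): INT 0 arrives: push (IRQ0, PC=0), enter IRQ0 at PC=0 (depth now 2)
Event 9 (EXEC): [IRQ0] PC=0: INC 3 -> ACC=1
Event 10 (EXEC): [IRQ0] PC=1: INC 1 -> ACC=2
Event 11 (EXEC): [IRQ0] PC=2: IRET -> resume IRQ0 at PC=0 (depth now 1)
Event 12 (EXEC): [IRQ0] PC=0: INC 3 -> ACC=5
Event 13 (EXEC): [IRQ0] PC=1: INC 1 -> ACC=6
Event 14 (EXEC): [IRQ0] PC=2: IRET -> resume MAIN at PC=6 (depth now 0)
Event 15 (EXEC): [MAIN] PC=6: INC 3 -> ACC=9
Event 16 (EXEC): [MAIN] PC=7: HALT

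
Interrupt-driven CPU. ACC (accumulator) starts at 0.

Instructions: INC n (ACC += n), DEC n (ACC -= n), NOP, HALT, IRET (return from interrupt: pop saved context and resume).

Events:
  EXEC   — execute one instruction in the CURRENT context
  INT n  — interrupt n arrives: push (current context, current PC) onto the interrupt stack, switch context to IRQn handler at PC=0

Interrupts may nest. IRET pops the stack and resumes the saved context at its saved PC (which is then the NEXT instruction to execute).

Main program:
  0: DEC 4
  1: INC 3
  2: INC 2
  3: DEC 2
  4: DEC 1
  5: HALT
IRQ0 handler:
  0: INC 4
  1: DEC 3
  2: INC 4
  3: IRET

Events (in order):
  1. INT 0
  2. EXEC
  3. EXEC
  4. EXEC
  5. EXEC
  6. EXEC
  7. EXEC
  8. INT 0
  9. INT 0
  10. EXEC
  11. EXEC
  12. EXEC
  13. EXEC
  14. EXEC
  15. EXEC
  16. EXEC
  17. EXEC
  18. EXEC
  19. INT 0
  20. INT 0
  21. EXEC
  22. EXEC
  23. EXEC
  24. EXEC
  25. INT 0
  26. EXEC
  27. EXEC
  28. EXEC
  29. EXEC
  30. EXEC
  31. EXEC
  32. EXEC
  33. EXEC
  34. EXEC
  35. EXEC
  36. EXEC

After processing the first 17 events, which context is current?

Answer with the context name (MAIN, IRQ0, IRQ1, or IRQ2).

Answer: MAIN

Derivation:
Event 1 (INT 0): INT 0 arrives: push (MAIN, PC=0), enter IRQ0 at PC=0 (depth now 1)
Event 2 (EXEC): [IRQ0] PC=0: INC 4 -> ACC=4
Event 3 (EXEC): [IRQ0] PC=1: DEC 3 -> ACC=1
Event 4 (EXEC): [IRQ0] PC=2: INC 4 -> ACC=5
Event 5 (EXEC): [IRQ0] PC=3: IRET -> resume MAIN at PC=0 (depth now 0)
Event 6 (EXEC): [MAIN] PC=0: DEC 4 -> ACC=1
Event 7 (EXEC): [MAIN] PC=1: INC 3 -> ACC=4
Event 8 (INT 0): INT 0 arrives: push (MAIN, PC=2), enter IRQ0 at PC=0 (depth now 1)
Event 9 (INT 0): INT 0 arrives: push (IRQ0, PC=0), enter IRQ0 at PC=0 (depth now 2)
Event 10 (EXEC): [IRQ0] PC=0: INC 4 -> ACC=8
Event 11 (EXEC): [IRQ0] PC=1: DEC 3 -> ACC=5
Event 12 (EXEC): [IRQ0] PC=2: INC 4 -> ACC=9
Event 13 (EXEC): [IRQ0] PC=3: IRET -> resume IRQ0 at PC=0 (depth now 1)
Event 14 (EXEC): [IRQ0] PC=0: INC 4 -> ACC=13
Event 15 (EXEC): [IRQ0] PC=1: DEC 3 -> ACC=10
Event 16 (EXEC): [IRQ0] PC=2: INC 4 -> ACC=14
Event 17 (EXEC): [IRQ0] PC=3: IRET -> resume MAIN at PC=2 (depth now 0)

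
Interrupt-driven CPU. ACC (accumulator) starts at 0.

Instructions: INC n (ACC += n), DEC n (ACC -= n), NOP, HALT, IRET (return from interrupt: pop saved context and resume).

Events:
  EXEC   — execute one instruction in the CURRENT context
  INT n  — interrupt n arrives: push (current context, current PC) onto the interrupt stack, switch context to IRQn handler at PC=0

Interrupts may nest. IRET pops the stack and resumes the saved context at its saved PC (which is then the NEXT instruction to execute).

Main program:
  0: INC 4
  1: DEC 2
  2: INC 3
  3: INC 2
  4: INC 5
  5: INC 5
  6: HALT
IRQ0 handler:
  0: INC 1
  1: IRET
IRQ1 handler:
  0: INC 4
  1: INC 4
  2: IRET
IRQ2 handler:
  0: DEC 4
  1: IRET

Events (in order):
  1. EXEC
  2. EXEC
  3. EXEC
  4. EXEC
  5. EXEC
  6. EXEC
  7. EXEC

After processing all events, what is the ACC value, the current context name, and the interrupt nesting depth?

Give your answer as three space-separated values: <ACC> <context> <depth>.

Event 1 (EXEC): [MAIN] PC=0: INC 4 -> ACC=4
Event 2 (EXEC): [MAIN] PC=1: DEC 2 -> ACC=2
Event 3 (EXEC): [MAIN] PC=2: INC 3 -> ACC=5
Event 4 (EXEC): [MAIN] PC=3: INC 2 -> ACC=7
Event 5 (EXEC): [MAIN] PC=4: INC 5 -> ACC=12
Event 6 (EXEC): [MAIN] PC=5: INC 5 -> ACC=17
Event 7 (EXEC): [MAIN] PC=6: HALT

Answer: 17 MAIN 0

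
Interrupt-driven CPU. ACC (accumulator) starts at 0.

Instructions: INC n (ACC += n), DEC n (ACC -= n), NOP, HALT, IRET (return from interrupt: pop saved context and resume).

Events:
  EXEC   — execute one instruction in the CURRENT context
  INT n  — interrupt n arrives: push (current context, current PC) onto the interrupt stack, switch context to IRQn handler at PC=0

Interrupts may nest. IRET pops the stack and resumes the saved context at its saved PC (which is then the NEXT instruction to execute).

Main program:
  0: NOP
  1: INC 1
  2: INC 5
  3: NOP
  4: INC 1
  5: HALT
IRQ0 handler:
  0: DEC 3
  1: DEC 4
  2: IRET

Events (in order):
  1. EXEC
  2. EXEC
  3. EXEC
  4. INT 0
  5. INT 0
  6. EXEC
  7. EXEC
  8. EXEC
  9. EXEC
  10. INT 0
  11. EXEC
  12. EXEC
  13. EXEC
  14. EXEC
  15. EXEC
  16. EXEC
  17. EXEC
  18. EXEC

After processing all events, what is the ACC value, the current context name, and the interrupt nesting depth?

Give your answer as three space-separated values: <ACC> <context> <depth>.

Answer: -14 MAIN 0

Derivation:
Event 1 (EXEC): [MAIN] PC=0: NOP
Event 2 (EXEC): [MAIN] PC=1: INC 1 -> ACC=1
Event 3 (EXEC): [MAIN] PC=2: INC 5 -> ACC=6
Event 4 (INT 0): INT 0 arrives: push (MAIN, PC=3), enter IRQ0 at PC=0 (depth now 1)
Event 5 (INT 0): INT 0 arrives: push (IRQ0, PC=0), enter IRQ0 at PC=0 (depth now 2)
Event 6 (EXEC): [IRQ0] PC=0: DEC 3 -> ACC=3
Event 7 (EXEC): [IRQ0] PC=1: DEC 4 -> ACC=-1
Event 8 (EXEC): [IRQ0] PC=2: IRET -> resume IRQ0 at PC=0 (depth now 1)
Event 9 (EXEC): [IRQ0] PC=0: DEC 3 -> ACC=-4
Event 10 (INT 0): INT 0 arrives: push (IRQ0, PC=1), enter IRQ0 at PC=0 (depth now 2)
Event 11 (EXEC): [IRQ0] PC=0: DEC 3 -> ACC=-7
Event 12 (EXEC): [IRQ0] PC=1: DEC 4 -> ACC=-11
Event 13 (EXEC): [IRQ0] PC=2: IRET -> resume IRQ0 at PC=1 (depth now 1)
Event 14 (EXEC): [IRQ0] PC=1: DEC 4 -> ACC=-15
Event 15 (EXEC): [IRQ0] PC=2: IRET -> resume MAIN at PC=3 (depth now 0)
Event 16 (EXEC): [MAIN] PC=3: NOP
Event 17 (EXEC): [MAIN] PC=4: INC 1 -> ACC=-14
Event 18 (EXEC): [MAIN] PC=5: HALT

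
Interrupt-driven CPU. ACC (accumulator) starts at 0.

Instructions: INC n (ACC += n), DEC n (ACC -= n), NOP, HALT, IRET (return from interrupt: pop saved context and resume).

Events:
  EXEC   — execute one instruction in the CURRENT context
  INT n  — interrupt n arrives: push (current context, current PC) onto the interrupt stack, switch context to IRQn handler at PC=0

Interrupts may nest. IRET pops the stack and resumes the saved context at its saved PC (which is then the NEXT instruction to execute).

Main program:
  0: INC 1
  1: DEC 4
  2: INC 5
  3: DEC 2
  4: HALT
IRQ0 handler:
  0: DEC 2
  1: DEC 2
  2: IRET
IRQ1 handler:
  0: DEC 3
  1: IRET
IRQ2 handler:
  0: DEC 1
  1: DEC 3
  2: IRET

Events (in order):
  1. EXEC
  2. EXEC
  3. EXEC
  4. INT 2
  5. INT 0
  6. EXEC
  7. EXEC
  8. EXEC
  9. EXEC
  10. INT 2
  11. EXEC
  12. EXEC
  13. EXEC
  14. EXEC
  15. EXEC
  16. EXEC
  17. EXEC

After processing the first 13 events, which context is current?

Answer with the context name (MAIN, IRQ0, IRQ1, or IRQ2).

Event 1 (EXEC): [MAIN] PC=0: INC 1 -> ACC=1
Event 2 (EXEC): [MAIN] PC=1: DEC 4 -> ACC=-3
Event 3 (EXEC): [MAIN] PC=2: INC 5 -> ACC=2
Event 4 (INT 2): INT 2 arrives: push (MAIN, PC=3), enter IRQ2 at PC=0 (depth now 1)
Event 5 (INT 0): INT 0 arrives: push (IRQ2, PC=0), enter IRQ0 at PC=0 (depth now 2)
Event 6 (EXEC): [IRQ0] PC=0: DEC 2 -> ACC=0
Event 7 (EXEC): [IRQ0] PC=1: DEC 2 -> ACC=-2
Event 8 (EXEC): [IRQ0] PC=2: IRET -> resume IRQ2 at PC=0 (depth now 1)
Event 9 (EXEC): [IRQ2] PC=0: DEC 1 -> ACC=-3
Event 10 (INT 2): INT 2 arrives: push (IRQ2, PC=1), enter IRQ2 at PC=0 (depth now 2)
Event 11 (EXEC): [IRQ2] PC=0: DEC 1 -> ACC=-4
Event 12 (EXEC): [IRQ2] PC=1: DEC 3 -> ACC=-7
Event 13 (EXEC): [IRQ2] PC=2: IRET -> resume IRQ2 at PC=1 (depth now 1)

Answer: IRQ2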